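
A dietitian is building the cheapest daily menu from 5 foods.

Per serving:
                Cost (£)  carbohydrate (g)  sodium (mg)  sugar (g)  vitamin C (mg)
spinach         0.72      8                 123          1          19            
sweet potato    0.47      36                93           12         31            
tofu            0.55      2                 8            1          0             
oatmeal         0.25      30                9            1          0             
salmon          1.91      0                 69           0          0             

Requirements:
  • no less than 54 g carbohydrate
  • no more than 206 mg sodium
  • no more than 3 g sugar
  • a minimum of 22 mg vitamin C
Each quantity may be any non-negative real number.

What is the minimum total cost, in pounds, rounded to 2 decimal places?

£1.17

Set it up as a linear program. Let x1 = servings of spinach, x2 = servings of sweet potato, x3 = servings of tofu, x4 = servings of oatmeal, x5 = servings of salmon.
min 0.72x1 + 0.47x2 + 0.55x3 + 0.25x4 + 1.91x5 with:
  8x1 + 36x2 + 2x3 + 30x4 ≥ 54   (carbohydrate)
  123x1 + 93x2 + 8x3 + 9x4 + 69x5 ≤ 206   (sodium)
  1x1 + 12x2 + 1x3 + 1x4 ≤ 3   (sugar)
  19x1 + 31x2 ≥ 22   (vitamin C)
  x1, x2, x3, x4, x5 ≥ 0.
At the optimum only spinach, sweet potato, oatmeal are positive (tofu, salmon = 0). Binding constraints: carbohydrate, sugar, vitamin C.
That vertex is x1 = 1.098, x2 = 0.03654, x4 = 1.463.
Hence cost = 0.72·1.098 + 0.47·0.03654 + 0.25·1.463 = £1.1735.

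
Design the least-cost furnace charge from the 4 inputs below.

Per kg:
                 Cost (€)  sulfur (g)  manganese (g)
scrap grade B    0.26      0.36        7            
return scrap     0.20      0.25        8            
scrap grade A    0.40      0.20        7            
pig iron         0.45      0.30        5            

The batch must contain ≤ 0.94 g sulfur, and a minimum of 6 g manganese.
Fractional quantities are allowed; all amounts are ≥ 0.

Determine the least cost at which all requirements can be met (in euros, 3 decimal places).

Set it up as a linear program. Let x1 = kg of scrap grade B, x2 = kg of return scrap, x3 = kg of scrap grade A, x4 = kg of pig iron.
min 0.26x1 + 0.2x2 + 0.4x3 + 0.45x4 subject to:
  0.36x1 + 0.25x2 + 0.2x3 + 0.3x4 ≤ 0.94   (sulfur)
  7x1 + 8x2 + 7x3 + 5x4 ≥ 6   (manganese)
  x1, x2, x3, x4 ≥ 0.
The minimum-cost mix takes nothing from scrap grade B, scrap grade A, pig iron — only return scrap. There the manganese constraint is tight.
Solving gives x2 = 0.75.
Cost = 0.2·0.75 = 0.15000.

€0.150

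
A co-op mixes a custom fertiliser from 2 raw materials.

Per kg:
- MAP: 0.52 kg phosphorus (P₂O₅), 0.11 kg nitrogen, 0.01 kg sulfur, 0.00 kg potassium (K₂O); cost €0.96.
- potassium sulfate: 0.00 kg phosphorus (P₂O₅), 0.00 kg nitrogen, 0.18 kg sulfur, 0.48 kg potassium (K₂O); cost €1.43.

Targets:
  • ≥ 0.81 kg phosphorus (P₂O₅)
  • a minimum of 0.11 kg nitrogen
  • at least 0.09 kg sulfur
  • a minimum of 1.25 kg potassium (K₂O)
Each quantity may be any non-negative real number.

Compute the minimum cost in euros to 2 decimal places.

This is a linear program. Let x1 = kg of MAP, x2 = kg of potassium sulfate.
min 0.96x1 + 1.43x2 subject to:
  0.52x1 ≥ 0.81   (phosphorus (P₂O₅))
  0.11x1 ≥ 0.11   (nitrogen)
  0.01x1 + 0.18x2 ≥ 0.09   (sulfur)
  0.48x2 ≥ 1.25   (potassium (K₂O))
  x1, x2 ≥ 0.
Both inputs are positive at the optimum. Binding constraints: phosphorus (P₂O₅) and potassium (K₂O).
Optimal quantities: MAP = 1.558 kg, potassium sulfate = 2.604 kg.
Cost = 0.96·1.558 + 1.43·2.604 = 5.2194.

€5.22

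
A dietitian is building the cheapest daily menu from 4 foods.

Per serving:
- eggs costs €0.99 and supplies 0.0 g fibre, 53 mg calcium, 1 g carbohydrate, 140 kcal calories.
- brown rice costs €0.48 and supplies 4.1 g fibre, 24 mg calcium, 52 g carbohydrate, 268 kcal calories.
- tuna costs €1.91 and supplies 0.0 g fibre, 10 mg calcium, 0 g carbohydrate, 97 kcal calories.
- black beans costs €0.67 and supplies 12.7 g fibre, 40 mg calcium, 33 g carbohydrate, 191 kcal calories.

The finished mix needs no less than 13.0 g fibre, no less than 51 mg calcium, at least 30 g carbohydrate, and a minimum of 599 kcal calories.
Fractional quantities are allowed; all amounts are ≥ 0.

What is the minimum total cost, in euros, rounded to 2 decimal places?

€1.20

Let x1 = servings of eggs, x2 = servings of brown rice, x3 = servings of tuna, x4 = servings of black beans.
min 0.99x1 + 0.48x2 + 1.91x3 + 0.67x4 s.t.:
  4.1x2 + 12.7x4 ≥ 13   (fibre)
  53x1 + 24x2 + 10x3 + 40x4 ≥ 51   (calcium)
  1x1 + 52x2 + 33x4 ≥ 30   (carbohydrate)
  140x1 + 268x2 + 97x3 + 191x4 ≥ 599   (calories)
  x1, x2, x3, x4 ≥ 0.
The optimal basis is {brown rice, black beans}; eggs, tuna drop out. The fibre and calories requirements are met with equality.
That vertex is x2 = 1.955, x4 = 0.3923.
Total cost: 0.48·1.955 + 0.67·0.3923 = 1.2012.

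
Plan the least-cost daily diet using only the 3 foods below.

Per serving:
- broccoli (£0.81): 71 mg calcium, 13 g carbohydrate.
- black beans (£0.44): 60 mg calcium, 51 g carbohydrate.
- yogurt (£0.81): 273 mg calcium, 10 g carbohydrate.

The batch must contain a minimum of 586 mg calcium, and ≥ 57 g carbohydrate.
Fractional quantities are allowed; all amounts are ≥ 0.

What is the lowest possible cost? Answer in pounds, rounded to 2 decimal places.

£1.93

Set it up as a linear program. Let x1 = servings of broccoli, x2 = servings of black beans, x3 = servings of yogurt.
min 0.81x1 + 0.44x2 + 0.81x3 s.t.:
  71x1 + 60x2 + 273x3 ≥ 586   (calcium)
  13x1 + 51x2 + 10x3 ≥ 57   (carbohydrate)
  x1, x2, x3 ≥ 0.
The cheapest feasible vertex uses only black beans, yogurt; broccoli is not used. Binding constraints: calcium and carbohydrate.
So black beans = 0.7281 servings, yogurt = 1.986 servings.
Objective = 0.44·0.7281 + 0.81·1.986 = 1.9290.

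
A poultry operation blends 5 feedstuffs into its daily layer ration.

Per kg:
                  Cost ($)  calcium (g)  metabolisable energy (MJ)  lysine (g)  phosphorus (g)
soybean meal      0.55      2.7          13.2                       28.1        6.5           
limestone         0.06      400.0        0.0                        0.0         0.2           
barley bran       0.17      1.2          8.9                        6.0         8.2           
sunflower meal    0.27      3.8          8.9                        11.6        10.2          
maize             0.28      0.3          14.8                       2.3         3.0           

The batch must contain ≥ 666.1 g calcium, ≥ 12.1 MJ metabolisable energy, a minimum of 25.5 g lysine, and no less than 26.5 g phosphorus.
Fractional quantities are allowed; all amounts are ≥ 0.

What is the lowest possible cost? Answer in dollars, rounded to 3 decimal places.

Treat it as an LP. Let x1 = kg of soybean meal, x2 = kg of limestone, x3 = kg of barley bran, x4 = kg of sunflower meal, x5 = kg of maize.
Minimise 0.55x1 + 0.06x2 + 0.17x3 + 0.27x4 + 0.28x5 subject to:
  2.7x1 + 400x2 + 1.2x3 + 3.8x4 + 0.3x5 ≥ 666.1   (calcium)
  13.2x1 + 8.9x3 + 8.9x4 + 14.8x5 ≥ 12.1   (metabolisable energy)
  28.1x1 + 6x3 + 11.6x4 + 2.3x5 ≥ 25.5   (lysine)
  6.5x1 + 0.2x2 + 8.2x3 + 10.2x4 + 3x5 ≥ 26.5   (phosphorus)
  x1, x2, x3, x4, x5 ≥ 0.
The optimal basis is {limestone, barley bran, sunflower meal}; soybean meal, maize drop out. Binding constraints: calcium, lysine, phosphorus.
Solving gives x2 = 1.647, x3 = 1.282, x4 = 1.535.
Objective = 0.06·1.647 + 0.17·1.282 + 0.27·1.535 = 0.73121.

$0.731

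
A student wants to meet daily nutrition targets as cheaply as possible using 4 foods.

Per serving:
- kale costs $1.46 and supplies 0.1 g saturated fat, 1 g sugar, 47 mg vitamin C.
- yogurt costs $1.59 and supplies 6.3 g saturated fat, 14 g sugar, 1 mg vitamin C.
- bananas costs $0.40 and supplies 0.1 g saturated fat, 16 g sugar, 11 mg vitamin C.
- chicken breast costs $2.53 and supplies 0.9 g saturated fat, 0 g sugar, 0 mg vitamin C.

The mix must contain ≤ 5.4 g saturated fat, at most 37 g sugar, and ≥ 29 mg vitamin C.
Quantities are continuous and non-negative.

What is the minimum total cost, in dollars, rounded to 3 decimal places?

$0.901

Let x1 = servings of kale, x2 = servings of yogurt, x3 = servings of bananas, x4 = servings of chicken breast.
Minimise 1.46x1 + 1.59x2 + 0.4x3 + 2.53x4 subject to:
  0.1x1 + 6.3x2 + 0.1x3 + 0.9x4 ≤ 5.4   (saturated fat)
  1x1 + 14x2 + 16x3 ≤ 37   (sugar)
  47x1 + 1x2 + 11x3 ≥ 29   (vitamin C)
  x1, x2, x3, x4 ≥ 0.
The optimal basis is {kale}; yogurt, bananas, chicken breast drop out. Binding constraint: vitamin C.
Optimal quantities: kale = 0.617 servings.
Cost = 1.46·0.617 = 0.90082.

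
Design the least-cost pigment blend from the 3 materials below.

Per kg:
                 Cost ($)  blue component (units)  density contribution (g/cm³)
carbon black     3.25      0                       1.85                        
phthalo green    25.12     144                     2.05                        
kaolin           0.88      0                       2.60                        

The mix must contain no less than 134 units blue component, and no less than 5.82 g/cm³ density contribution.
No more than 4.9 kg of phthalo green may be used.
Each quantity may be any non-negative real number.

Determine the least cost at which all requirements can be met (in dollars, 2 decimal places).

Set it up as a linear program. Let x1 = kg of carbon black, x2 = kg of phthalo green, x3 = kg of kaolin.
min 3.25x1 + 25.12x2 + 0.88x3 s.t.:
  144x2 ≥ 134   (blue component)
  1.85x1 + 2.05x2 + 2.6x3 ≥ 5.82   (density contribution)
  x2 ≤ 4.9
  x1, x2, x3 ≥ 0.
At the optimum only phthalo green, kaolin are positive (carbon black = 0). There the blue component and density contribution constraints are tight.
Solving gives x2 = 0.9306, x3 = 1.505.
Objective = 25.12·0.9306 + 0.88·1.505 = 24.7011.

$24.70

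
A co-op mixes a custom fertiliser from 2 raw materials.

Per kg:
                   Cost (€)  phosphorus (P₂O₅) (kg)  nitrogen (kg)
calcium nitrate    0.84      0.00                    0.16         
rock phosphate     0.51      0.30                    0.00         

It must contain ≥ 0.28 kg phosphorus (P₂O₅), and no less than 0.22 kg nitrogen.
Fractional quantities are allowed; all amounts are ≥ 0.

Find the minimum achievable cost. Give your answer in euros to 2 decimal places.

Treat it as an LP. Let x1 = kg of calcium nitrate, x2 = kg of rock phosphate.
min 0.84x1 + 0.51x2 with:
  0.3x2 ≥ 0.28   (phosphorus (P₂O₅))
  0.16x1 ≥ 0.22   (nitrogen)
  x1, x2 ≥ 0.
Both inputs are positive at the optimum. Binding constraints: phosphorus (P₂O₅) and nitrogen.
That vertex is x1 = 1.375, x2 = 0.9333.
Hence cost = 0.84·1.375 + 0.51·0.9333 = €1.6310.

€1.63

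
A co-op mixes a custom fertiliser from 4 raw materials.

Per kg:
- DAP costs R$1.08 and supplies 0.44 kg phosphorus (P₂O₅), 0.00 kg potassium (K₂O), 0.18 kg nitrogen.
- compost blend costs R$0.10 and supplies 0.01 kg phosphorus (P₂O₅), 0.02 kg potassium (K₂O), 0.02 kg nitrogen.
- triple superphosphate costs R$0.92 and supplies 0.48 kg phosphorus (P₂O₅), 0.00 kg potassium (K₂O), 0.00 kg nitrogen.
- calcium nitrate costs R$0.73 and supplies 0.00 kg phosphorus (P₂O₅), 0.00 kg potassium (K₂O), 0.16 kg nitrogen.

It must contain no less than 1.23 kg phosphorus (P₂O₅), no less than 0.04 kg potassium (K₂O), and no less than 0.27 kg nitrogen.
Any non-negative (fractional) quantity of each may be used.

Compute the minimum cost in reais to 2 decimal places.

Let x1 = kg of DAP, x2 = kg of compost blend, x3 = kg of triple superphosphate, x4 = kg of calcium nitrate.
Minimize 1.08x1 + 0.1x2 + 0.92x3 + 0.73x4 subject to:
  0.44x1 + 0.01x2 + 0.48x3 ≥ 1.23   (phosphorus (P₂O₅))
  0.02x2 ≥ 0.04   (potassium (K₂O))
  0.18x1 + 0.02x2 + 0.16x4 ≥ 0.27   (nitrogen)
  x1, x2, x3, x4 ≥ 0.
The minimum-cost mix takes nothing from calcium nitrate — only DAP, compost blend, triple superphosphate. Binding constraints: phosphorus (P₂O₅), potassium (K₂O), nitrogen.
Solving gives x1 = 1.278, x2 = 2, x3 = 1.35.
Objective = 1.08·1.278 + 0.1·2 + 0.92·1.35 = 2.8222.

R$2.82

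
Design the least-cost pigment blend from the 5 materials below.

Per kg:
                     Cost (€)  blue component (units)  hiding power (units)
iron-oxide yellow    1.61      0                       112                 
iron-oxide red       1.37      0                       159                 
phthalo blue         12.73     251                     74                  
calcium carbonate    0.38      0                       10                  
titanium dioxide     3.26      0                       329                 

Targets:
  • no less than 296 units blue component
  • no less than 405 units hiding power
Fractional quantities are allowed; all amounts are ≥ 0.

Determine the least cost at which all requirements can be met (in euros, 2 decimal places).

€17.75

Let x1 = kg of iron-oxide yellow, x2 = kg of iron-oxide red, x3 = kg of phthalo blue, x4 = kg of calcium carbonate, x5 = kg of titanium dioxide.
Minimize 1.61x1 + 1.37x2 + 12.73x3 + 0.38x4 + 3.26x5 s.t.:
  251x3 ≥ 296   (blue component)
  112x1 + 159x2 + 74x3 + 10x4 + 329x5 ≥ 405   (hiding power)
  x1, x2, x3, x4, x5 ≥ 0.
At the optimum only iron-oxide red, phthalo blue are positive (iron-oxide yellow, calcium carbonate, titanium dioxide = 0). There the blue component and hiding power constraints are tight.
Optimal quantities: iron-oxide red = 1.998 kg, phthalo blue = 1.179 kg.
Cost = 1.37·1.998 + 12.73·1.179 = 17.7459.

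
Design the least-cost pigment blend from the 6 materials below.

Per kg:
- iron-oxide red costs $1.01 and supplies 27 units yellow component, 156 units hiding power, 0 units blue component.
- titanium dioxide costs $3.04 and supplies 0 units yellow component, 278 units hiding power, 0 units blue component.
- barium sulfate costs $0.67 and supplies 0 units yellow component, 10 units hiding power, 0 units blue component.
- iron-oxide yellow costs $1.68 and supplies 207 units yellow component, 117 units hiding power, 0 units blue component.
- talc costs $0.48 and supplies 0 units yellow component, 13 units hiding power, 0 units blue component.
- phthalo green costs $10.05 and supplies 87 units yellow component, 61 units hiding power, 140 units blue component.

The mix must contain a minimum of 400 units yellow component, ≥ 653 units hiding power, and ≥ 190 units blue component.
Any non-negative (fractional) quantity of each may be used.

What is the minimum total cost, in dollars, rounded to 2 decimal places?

Treat it as an LP. Let x1 = kg of iron-oxide red, x2 = kg of titanium dioxide, x3 = kg of barium sulfate, x4 = kg of iron-oxide yellow, x5 = kg of talc, x6 = kg of phthalo green.
Minimise 1.01x1 + 3.04x2 + 0.67x3 + 1.68x4 + 0.48x5 + 10.05x6 s.t.:
  27x1 + 207x4 + 87x6 ≥ 400   (yellow component)
  156x1 + 278x2 + 10x3 + 117x4 + 13x5 + 61x6 ≥ 653   (hiding power)
  140x6 ≥ 190   (blue component)
  x1, x2, x3, x4, x5, x6 ≥ 0.
At the optimum only iron-oxide red, iron-oxide yellow, phthalo green are positive (titanium dioxide, barium sulfate, talc = 0). Binding constraints: yellow component, hiding power, blue component.
That vertex is x1 = 2.9193, x4 = 0.98119, x6 = 1.3571.
Cost = 1.01·2.9193 + 1.68·0.98119 + 10.05·1.3571 = 18.2357.

$18.24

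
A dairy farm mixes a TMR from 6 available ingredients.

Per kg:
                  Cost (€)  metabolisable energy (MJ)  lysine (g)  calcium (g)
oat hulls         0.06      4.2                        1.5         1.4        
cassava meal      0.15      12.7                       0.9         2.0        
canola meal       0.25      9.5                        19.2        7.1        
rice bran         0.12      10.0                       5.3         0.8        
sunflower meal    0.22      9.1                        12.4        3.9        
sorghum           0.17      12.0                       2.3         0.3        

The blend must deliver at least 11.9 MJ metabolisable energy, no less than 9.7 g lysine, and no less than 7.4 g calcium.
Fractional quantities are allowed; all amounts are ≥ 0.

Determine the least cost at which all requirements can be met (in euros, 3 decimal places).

Let x1 = kg of oat hulls, x2 = kg of cassava meal, x3 = kg of canola meal, x4 = kg of rice bran, x5 = kg of sunflower meal, x6 = kg of sorghum.
Minimise 0.06x1 + 0.15x2 + 0.25x3 + 0.12x4 + 0.22x5 + 0.17x6 subject to:
  4.2x1 + 12.7x2 + 9.5x3 + 10x4 + 9.1x5 + 12x6 ≥ 11.9   (metabolisable energy)
  1.5x1 + 0.9x2 + 19.2x3 + 5.3x4 + 12.4x5 + 2.3x6 ≥ 9.7   (lysine)
  1.4x1 + 2x2 + 7.1x3 + 0.8x4 + 3.9x5 + 0.3x6 ≥ 7.4   (calcium)
  x1, x2, x3, x4, x5, x6 ≥ 0.
The optimal basis is {oat hulls, canola meal}; cassava meal, rice bran, sunflower meal, sorghum drop out. There the metabolisable energy and calcium constraints are tight.
So oat hulls = 0.859 kg, canola meal = 0.8729 kg.
Cost = 0.06·0.859 + 0.25·0.8729 = 0.26977.

€0.270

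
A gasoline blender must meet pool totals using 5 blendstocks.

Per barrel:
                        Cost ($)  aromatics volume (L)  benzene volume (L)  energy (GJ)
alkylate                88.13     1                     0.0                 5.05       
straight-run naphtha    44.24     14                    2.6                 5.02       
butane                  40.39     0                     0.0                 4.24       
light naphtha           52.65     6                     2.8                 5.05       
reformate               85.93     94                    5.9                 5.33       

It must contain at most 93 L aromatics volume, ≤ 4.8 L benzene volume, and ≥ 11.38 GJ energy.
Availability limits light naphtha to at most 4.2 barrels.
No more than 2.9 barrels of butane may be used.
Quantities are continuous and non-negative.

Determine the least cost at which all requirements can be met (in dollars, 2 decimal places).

Treat it as an LP. Let x1 = barrels of alkylate, x2 = barrels of straight-run naphtha, x3 = barrels of butane, x4 = barrels of light naphtha, x5 = barrels of reformate.
Minimize 88.13x1 + 44.24x2 + 40.39x3 + 52.65x4 + 85.93x5 subject to:
  1x1 + 14x2 + 6x4 + 94x5 ≤ 93   (aromatics volume)
  2.6x2 + 2.8x4 + 5.9x5 ≤ 4.8   (benzene volume)
  5.05x1 + 5.02x2 + 4.24x3 + 5.05x4 + 5.33x5 ≥ 11.38   (energy)
  x4 ≤ 4.2
  x3 ≤ 2.9
  x1, x2, x3, x4, x5 ≥ 0.
The optimal basis is {straight-run naphtha, butane}; alkylate, light naphtha, reformate drop out. The benzene volume and energy requirements are met with equality.
That vertex is x2 = 1.8462, x3 = 0.49819.
Total cost: 44.24·1.8462 + 40.39·0.49819 = 101.7978.

$101.80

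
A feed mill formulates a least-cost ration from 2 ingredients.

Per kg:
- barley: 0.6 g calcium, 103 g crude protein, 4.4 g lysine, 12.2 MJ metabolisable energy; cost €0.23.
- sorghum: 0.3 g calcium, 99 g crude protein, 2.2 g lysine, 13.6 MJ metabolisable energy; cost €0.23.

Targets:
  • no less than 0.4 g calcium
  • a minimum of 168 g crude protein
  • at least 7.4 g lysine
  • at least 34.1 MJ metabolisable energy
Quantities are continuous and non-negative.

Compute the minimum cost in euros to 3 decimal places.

€0.595

Set it up as a linear program. Let x1 = kg of barley, x2 = kg of sorghum.
min 0.23x1 + 0.23x2 with:
  0.6x1 + 0.3x2 ≥ 0.4   (calcium)
  103x1 + 99x2 ≥ 168   (crude protein)
  4.4x1 + 2.2x2 ≥ 7.4   (lysine)
  12.2x1 + 13.6x2 ≥ 34.1   (metabolisable energy)
  x1, x2 ≥ 0.
Both inputs are positive at the optimum. The lysine and metabolisable energy requirements are met with equality.
Solving gives x1 = 0.7764, x2 = 1.811.
Total cost: 0.23·0.7764 + 0.23·1.811 = 0.59510.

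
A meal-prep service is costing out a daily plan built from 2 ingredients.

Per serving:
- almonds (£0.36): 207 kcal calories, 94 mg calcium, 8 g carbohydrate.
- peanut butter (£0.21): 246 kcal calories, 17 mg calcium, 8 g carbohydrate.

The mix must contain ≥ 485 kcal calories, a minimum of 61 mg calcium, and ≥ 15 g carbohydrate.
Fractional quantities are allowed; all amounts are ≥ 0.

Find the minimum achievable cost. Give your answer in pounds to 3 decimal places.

£0.477

Treat it as an LP. Let x1 = servings of almonds, x2 = servings of peanut butter.
Minimise 0.36x1 + 0.21x2 subject to:
  207x1 + 246x2 ≥ 485   (calories)
  94x1 + 17x2 ≥ 61   (calcium)
  8x1 + 8x2 ≥ 15   (carbohydrate)
  x1, x2 ≥ 0.
Both inputs are positive at the optimum. There the calories and calcium constraints are tight.
So almonds = 0.3449 servings, peanut butter = 1.681 servings.
Total cost: 0.36·0.3449 + 0.21·1.681 = 0.47717.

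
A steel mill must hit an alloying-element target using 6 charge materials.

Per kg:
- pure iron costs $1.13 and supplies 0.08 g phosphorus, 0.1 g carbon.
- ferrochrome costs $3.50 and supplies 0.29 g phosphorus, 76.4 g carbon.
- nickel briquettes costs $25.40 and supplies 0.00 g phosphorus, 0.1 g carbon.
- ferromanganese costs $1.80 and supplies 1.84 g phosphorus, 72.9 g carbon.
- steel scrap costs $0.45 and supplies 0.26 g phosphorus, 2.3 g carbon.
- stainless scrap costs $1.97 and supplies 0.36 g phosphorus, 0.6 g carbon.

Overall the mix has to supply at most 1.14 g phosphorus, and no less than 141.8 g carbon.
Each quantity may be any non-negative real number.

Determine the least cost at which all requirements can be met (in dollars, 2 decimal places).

This is a linear program. Let x1 = kg of pure iron, x2 = kg of ferrochrome, x3 = kg of nickel briquettes, x4 = kg of ferromanganese, x5 = kg of steel scrap, x6 = kg of stainless scrap.
Minimize 1.13x1 + 3.5x2 + 25.4x3 + 1.8x4 + 0.45x5 + 1.97x6 subject to:
  0.08x1 + 0.29x2 + 1.84x4 + 0.26x5 + 0.36x6 ≤ 1.14   (phosphorus)
  0.1x1 + 76.4x2 + 0.1x3 + 72.9x4 + 2.3x5 + 0.6x6 ≥ 141.8   (carbon)
  x1, x2, x3, x4, x5, x6 ≥ 0.
The optimal basis is {ferrochrome, ferromanganese}; pure iron, nickel briquettes, steel scrap, stainless scrap drop out. Binding constraints: phosphorus and carbon.
Solving gives x2 = 1.489, x4 = 0.3849.
Objective = 3.5·1.489 + 1.8·0.3849 = 5.9043.

$5.90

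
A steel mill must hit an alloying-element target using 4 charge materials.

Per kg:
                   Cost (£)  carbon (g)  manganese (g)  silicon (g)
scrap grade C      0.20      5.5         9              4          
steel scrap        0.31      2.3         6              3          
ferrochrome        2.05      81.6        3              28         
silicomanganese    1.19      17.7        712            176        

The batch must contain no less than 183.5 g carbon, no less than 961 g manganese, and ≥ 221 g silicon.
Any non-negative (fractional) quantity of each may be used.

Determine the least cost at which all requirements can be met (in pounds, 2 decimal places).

Let x1 = kg of scrap grade C, x2 = kg of steel scrap, x3 = kg of ferrochrome, x4 = kg of silicomanganese.
Minimize 0.2x1 + 0.31x2 + 2.05x3 + 1.19x4 subject to:
  5.5x1 + 2.3x2 + 81.6x3 + 17.7x4 ≥ 183.5   (carbon)
  9x1 + 6x2 + 3x3 + 712x4 ≥ 961   (manganese)
  4x1 + 3x2 + 28x3 + 176x4 ≥ 221   (silicon)
  x1, x2, x3, x4 ≥ 0.
The minimum-cost mix takes nothing from scrap grade C, steel scrap — only ferrochrome, silicomanganese. The carbon and manganese requirements are met with equality.
That vertex is x3 = 1.958, x4 = 1.341.
Cost = 2.05·1.958 + 1.19·1.341 = 5.6097.

£5.61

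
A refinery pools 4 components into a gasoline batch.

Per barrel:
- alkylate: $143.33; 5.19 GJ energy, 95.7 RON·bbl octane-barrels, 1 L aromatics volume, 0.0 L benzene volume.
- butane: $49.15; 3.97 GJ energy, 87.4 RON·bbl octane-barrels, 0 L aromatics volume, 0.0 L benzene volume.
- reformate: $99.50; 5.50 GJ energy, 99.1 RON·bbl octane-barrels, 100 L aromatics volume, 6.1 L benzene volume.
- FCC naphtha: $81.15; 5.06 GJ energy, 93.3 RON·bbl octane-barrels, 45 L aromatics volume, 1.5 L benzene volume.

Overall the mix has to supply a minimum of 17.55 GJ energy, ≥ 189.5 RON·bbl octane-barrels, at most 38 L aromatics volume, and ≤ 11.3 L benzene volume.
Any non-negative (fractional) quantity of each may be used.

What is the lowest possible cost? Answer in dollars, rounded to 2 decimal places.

This is a linear program. Let x1 = barrels of alkylate, x2 = barrels of butane, x3 = barrels of reformate, x4 = barrels of FCC naphtha.
Minimize 143.33x1 + 49.15x2 + 99.5x3 + 81.15x4 subject to:
  5.19x1 + 3.97x2 + 5.5x3 + 5.06x4 ≥ 17.55   (energy)
  95.7x1 + 87.4x2 + 99.1x3 + 93.3x4 ≥ 189.5   (octane-barrels)
  1x1 + 100x3 + 45x4 ≤ 38   (aromatics volume)
  6.1x3 + 1.5x4 ≤ 11.3   (benzene volume)
  x1, x2, x3, x4 ≥ 0.
At the optimum only butane is positive (alkylate, reformate, FCC naphtha = 0). The energy requirement is met with equality.
So butane = 4.4207 barrels.
Hence cost = 49.15·4.4207 = $217.2774.

$217.28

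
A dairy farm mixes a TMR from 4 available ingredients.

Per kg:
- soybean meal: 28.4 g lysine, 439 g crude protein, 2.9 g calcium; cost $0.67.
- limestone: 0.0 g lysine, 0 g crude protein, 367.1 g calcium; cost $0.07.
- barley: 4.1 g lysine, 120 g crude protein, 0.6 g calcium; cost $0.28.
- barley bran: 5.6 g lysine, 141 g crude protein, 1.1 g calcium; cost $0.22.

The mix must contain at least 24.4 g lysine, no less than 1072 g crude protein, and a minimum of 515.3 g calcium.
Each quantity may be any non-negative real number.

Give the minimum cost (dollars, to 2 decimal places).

$1.73

Let x1 = kg of soybean meal, x2 = kg of limestone, x3 = kg of barley, x4 = kg of barley bran.
Minimise 0.67x1 + 0.07x2 + 0.28x3 + 0.22x4 with:
  28.4x1 + 4.1x3 + 5.6x4 ≥ 24.4   (lysine)
  439x1 + 120x3 + 141x4 ≥ 1072   (crude protein)
  2.9x1 + 367.1x2 + 0.6x3 + 1.1x4 ≥ 515.3   (calcium)
  x1, x2, x3, x4 ≥ 0.
At the optimum only soybean meal, limestone are positive (barley, barley bran = 0). The crude protein and calcium requirements are met with equality.
Optimal quantities: soybean meal = 2.442 kg, limestone = 1.384 kg.
Objective = 0.67·2.442 + 0.07·1.384 = 1.7330.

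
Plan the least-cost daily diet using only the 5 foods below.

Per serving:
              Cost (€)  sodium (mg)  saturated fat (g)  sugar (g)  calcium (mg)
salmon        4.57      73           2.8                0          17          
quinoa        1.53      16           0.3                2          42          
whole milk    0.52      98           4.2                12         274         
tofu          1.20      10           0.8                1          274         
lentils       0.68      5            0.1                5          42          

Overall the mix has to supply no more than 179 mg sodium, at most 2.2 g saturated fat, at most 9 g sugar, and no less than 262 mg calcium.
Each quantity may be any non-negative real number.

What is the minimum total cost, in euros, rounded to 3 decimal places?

€0.860

This is a linear program. Let x1 = servings of salmon, x2 = servings of quinoa, x3 = servings of whole milk, x4 = servings of tofu, x5 = servings of lentils.
min 4.57x1 + 1.53x2 + 0.52x3 + 1.2x4 + 0.68x5 subject to:
  73x1 + 16x2 + 98x3 + 10x4 + 5x5 ≤ 179   (sodium)
  2.8x1 + 0.3x2 + 4.2x3 + 0.8x4 + 0.1x5 ≤ 2.2   (saturated fat)
  2x2 + 12x3 + 1x4 + 5x5 ≤ 9   (sugar)
  17x1 + 42x2 + 274x3 + 274x4 + 42x5 ≥ 262   (calcium)
  x1, x2, x3, x4, x5 ≥ 0.
At the optimum only whole milk, tofu are positive (salmon, quinoa, lentils = 0). Binding constraints: saturated fat and calcium.
Solving gives x3 = 0.4221, x4 = 0.5341.
Total cost: 0.52·0.4221 + 1.2·0.5341 = 0.86041.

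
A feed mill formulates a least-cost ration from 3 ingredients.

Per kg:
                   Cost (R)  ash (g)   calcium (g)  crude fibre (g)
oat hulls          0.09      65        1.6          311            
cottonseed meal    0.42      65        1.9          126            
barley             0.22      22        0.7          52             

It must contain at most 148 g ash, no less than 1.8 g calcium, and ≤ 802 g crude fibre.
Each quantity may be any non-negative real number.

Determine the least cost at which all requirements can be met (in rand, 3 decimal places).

R0.101

This is a linear program. Let x1 = kg of oat hulls, x2 = kg of cottonseed meal, x3 = kg of barley.
min 0.09x1 + 0.42x2 + 0.22x3 s.t.:
  65x1 + 65x2 + 22x3 ≤ 148   (ash)
  1.6x1 + 1.9x2 + 0.7x3 ≥ 1.8   (calcium)
  311x1 + 126x2 + 52x3 ≤ 802   (crude fibre)
  x1, x2, x3 ≥ 0.
At the optimum only oat hulls is positive (cottonseed meal, barley = 0). Binding constraint: calcium.
Solving gives x1 = 1.125.
Hence cost = 0.09·1.125 = R0.10125.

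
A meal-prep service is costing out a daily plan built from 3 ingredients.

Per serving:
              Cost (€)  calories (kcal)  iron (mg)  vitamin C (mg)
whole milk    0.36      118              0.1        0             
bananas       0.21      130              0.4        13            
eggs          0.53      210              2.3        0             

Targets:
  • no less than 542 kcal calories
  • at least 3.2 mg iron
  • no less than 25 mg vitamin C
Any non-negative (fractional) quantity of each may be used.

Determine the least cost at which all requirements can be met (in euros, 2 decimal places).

€1.05

Let x1 = servings of whole milk, x2 = servings of bananas, x3 = servings of eggs.
Minimize 0.36x1 + 0.21x2 + 0.53x3 s.t.:
  118x1 + 130x2 + 210x3 ≥ 542   (calories)
  0.1x1 + 0.4x2 + 2.3x3 ≥ 3.2   (iron)
  13x2 ≥ 25   (vitamin C)
  x1, x2, x3 ≥ 0.
The optimal basis is {bananas, eggs}; whole milk drops out. The calories and iron requirements are met with equality.
Optimal quantities: bananas = 2.673 servings, eggs = 0.9265 servings.
Hence cost = 0.21·2.673 + 0.53·0.9265 = €1.0524.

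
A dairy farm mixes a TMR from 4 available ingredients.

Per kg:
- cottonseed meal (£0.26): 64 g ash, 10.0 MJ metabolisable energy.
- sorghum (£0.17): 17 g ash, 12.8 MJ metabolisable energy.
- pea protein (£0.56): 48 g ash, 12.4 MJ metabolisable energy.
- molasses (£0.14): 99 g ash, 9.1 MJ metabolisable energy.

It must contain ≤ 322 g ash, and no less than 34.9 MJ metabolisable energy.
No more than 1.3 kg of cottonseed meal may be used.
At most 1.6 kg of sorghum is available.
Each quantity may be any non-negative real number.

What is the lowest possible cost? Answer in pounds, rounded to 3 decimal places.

Let x1 = kg of cottonseed meal, x2 = kg of sorghum, x3 = kg of pea protein, x4 = kg of molasses.
Minimise 0.26x1 + 0.17x2 + 0.56x3 + 0.14x4 s.t.:
  64x1 + 17x2 + 48x3 + 99x4 ≤ 322   (ash)
  10x1 + 12.8x2 + 12.4x3 + 9.1x4 ≥ 34.9   (metabolisable energy)
  x1 ≤ 1.3
  x2 ≤ 1.6
  x1, x2, x3, x4 ≥ 0.
The optimal basis is {sorghum, molasses}; cottonseed meal, pea protein drop out. The metabolisable energy and the sorghum cap requirements are met with equality.
So sorghum = 1.6 kg, molasses = 1.585 kg.
Cost = 0.17·1.6 + 0.14·1.585 = 0.49390.

£0.494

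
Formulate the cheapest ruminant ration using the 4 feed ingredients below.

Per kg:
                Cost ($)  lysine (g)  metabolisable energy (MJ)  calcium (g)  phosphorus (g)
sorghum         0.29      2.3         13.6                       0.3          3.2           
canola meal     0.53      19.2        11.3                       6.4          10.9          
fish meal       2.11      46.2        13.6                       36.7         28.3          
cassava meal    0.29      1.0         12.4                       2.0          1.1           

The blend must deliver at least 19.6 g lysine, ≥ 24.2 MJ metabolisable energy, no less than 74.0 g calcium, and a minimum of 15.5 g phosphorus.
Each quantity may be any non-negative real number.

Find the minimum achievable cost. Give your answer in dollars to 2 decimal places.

$4.25

This is a linear program. Let x1 = kg of sorghum, x2 = kg of canola meal, x3 = kg of fish meal, x4 = kg of cassava meal.
Minimise 0.29x1 + 0.53x2 + 2.11x3 + 0.29x4 subject to:
  2.3x1 + 19.2x2 + 46.2x3 + 1x4 ≥ 19.6   (lysine)
  13.6x1 + 11.3x2 + 13.6x3 + 12.4x4 ≥ 24.2   (metabolisable energy)
  0.3x1 + 6.4x2 + 36.7x3 + 2x4 ≥ 74   (calcium)
  3.2x1 + 10.9x2 + 28.3x3 + 1.1x4 ≥ 15.5   (phosphorus)
  x1, x2, x3, x4 ≥ 0.
At the optimum only fish meal is positive (sorghum, canola meal, cassava meal = 0). Binding constraint: calcium.
Optimal quantities: fish meal = 2.016 kg.
Cost = 2.11·2.016 = 4.2538.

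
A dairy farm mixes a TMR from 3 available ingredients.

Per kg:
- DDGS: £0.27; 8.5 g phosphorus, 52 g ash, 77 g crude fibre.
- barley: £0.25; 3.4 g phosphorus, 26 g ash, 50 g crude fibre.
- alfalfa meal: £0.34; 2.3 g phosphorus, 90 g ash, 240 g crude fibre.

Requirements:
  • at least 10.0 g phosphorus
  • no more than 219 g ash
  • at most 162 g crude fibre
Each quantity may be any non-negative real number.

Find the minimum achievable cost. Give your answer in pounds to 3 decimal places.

Let x1 = kg of DDGS, x2 = kg of barley, x3 = kg of alfalfa meal.
Minimise 0.27x1 + 0.25x2 + 0.34x3 with:
  8.5x1 + 3.4x2 + 2.3x3 ≥ 10   (phosphorus)
  52x1 + 26x2 + 90x3 ≤ 219   (ash)
  77x1 + 50x2 + 240x3 ≤ 162   (crude fibre)
  x1, x2, x3 ≥ 0.
The minimum-cost mix takes nothing from barley, alfalfa meal — only DDGS. There the phosphorus constraint is tight.
Solving gives x1 = 1.176.
Objective = 0.27·1.176 = 0.31752.

£0.318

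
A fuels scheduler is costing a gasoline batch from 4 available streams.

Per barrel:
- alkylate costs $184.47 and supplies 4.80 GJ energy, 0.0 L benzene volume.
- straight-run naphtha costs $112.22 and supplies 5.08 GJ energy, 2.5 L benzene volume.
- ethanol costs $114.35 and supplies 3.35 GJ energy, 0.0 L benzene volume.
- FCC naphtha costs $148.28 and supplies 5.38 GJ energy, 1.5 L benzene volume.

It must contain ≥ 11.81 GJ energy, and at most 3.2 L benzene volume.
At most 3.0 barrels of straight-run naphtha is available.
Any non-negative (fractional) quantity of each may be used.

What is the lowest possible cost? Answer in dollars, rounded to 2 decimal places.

$324.81

Set it up as a linear program. Let x1 = barrels of alkylate, x2 = barrels of straight-run naphtha, x3 = barrels of ethanol, x4 = barrels of FCC naphtha.
Minimize 184.47x1 + 112.22x2 + 114.35x3 + 148.28x4 s.t.:
  4.8x1 + 5.08x2 + 3.35x3 + 5.38x4 ≥ 11.81   (energy)
  2.5x2 + 1.5x4 ≤ 3.2   (benzene volume)
  x2 ≤ 3
  x1, x2, x3, x4 ≥ 0.
The optimal basis is {straight-run naphtha, ethanol}; alkylate, FCC naphtha drop out. Binding constraints: energy and benzene volume.
Optimal quantities: straight-run naphtha = 1.28 barrels, ethanol = 1.58436 barrels.
Cost = 112.22·1.28 + 114.35·1.58436 = 324.8132.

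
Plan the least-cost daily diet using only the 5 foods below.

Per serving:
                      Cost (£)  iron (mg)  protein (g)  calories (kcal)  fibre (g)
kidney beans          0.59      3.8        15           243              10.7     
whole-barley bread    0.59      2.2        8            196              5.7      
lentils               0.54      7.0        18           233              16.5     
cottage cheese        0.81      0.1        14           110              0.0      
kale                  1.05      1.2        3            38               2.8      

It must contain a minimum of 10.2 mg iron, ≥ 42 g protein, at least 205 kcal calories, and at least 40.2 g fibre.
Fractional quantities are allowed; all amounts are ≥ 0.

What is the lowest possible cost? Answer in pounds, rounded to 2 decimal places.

Let x1 = servings of kidney beans, x2 = servings of whole-barley bread, x3 = servings of lentils, x4 = servings of cottage cheese, x5 = servings of kale.
Minimise 0.59x1 + 0.59x2 + 0.54x3 + 0.81x4 + 1.05x5 s.t.:
  3.8x1 + 2.2x2 + 7x3 + 0.1x4 + 1.2x5 ≥ 10.2   (iron)
  15x1 + 8x2 + 18x3 + 14x4 + 3x5 ≥ 42   (protein)
  243x1 + 196x2 + 233x3 + 110x4 + 38x5 ≥ 205   (calories)
  10.7x1 + 5.7x2 + 16.5x3 + 2.8x5 ≥ 40.2   (fibre)
  x1, x2, x3, x4, x5 ≥ 0.
The cheapest feasible vertex uses only lentils; kidney beans, whole-barley bread, cottage cheese, kale are not used. The fibre requirement is met with equality.
Solving gives x3 = 2.436.
Cost = 0.54·2.436 = 1.3154.

£1.32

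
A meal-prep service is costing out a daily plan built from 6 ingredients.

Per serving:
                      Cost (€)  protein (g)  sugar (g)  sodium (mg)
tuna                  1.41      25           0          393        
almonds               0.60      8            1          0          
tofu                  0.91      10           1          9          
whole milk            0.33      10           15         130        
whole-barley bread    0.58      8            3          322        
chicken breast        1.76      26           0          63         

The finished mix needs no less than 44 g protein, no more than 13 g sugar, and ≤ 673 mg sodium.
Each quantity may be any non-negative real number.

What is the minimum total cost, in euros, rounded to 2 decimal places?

€2.28

Set it up as a linear program. Let x1 = servings of tuna, x2 = servings of almonds, x3 = servings of tofu, x4 = servings of whole milk, x5 = servings of whole-barley bread, x6 = servings of chicken breast.
min 1.41x1 + 0.6x2 + 0.91x3 + 0.33x4 + 0.58x5 + 1.76x6 subject to:
  25x1 + 8x2 + 10x3 + 10x4 + 8x5 + 26x6 ≥ 44   (protein)
  1x2 + 1x3 + 15x4 + 3x5 ≤ 13   (sugar)
  393x1 + 9x3 + 130x4 + 322x5 + 63x6 ≤ 673   (sodium)
  x1, x2, x3, x4, x5, x6 ≥ 0.
The cheapest feasible vertex uses only tuna, whole milk; almonds, tofu, whole-barley bread, chicken breast are not used. The protein and sugar requirements are met with equality.
That vertex is x1 = 1.413, x4 = 0.8667.
Total cost: 1.41·1.413 + 0.33·0.8667 = 2.2783.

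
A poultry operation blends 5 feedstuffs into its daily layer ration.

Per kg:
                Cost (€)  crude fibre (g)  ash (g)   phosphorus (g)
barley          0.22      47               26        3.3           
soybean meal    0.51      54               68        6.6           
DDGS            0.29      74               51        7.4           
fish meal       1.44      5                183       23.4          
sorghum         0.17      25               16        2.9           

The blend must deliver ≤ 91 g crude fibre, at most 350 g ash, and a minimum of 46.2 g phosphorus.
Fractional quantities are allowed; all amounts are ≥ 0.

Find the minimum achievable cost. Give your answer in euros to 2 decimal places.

€2.70

Treat it as an LP. Let x1 = kg of barley, x2 = kg of soybean meal, x3 = kg of DDGS, x4 = kg of fish meal, x5 = kg of sorghum.
Minimise 0.22x1 + 0.51x2 + 0.29x3 + 1.44x4 + 0.17x5 subject to:
  47x1 + 54x2 + 74x3 + 5x4 + 25x5 ≤ 91   (crude fibre)
  26x1 + 68x2 + 51x3 + 183x4 + 16x5 ≤ 350   (ash)
  3.3x1 + 6.6x2 + 7.4x3 + 23.4x4 + 2.9x5 ≥ 46.2   (phosphorus)
  x1, x2, x3, x4, x5 ≥ 0.
The optimal basis is {DDGS, fish meal, sorghum}; barley, soybean meal drop out. There the crude fibre, ash, phosphorus constraints are tight.
Optimal quantities: DDGS = 0.8419 kg, fish meal = 1.606 kg, sorghum = 0.8267 kg.
Hence cost = 0.29·0.8419 + 1.44·1.606 + 0.17·0.8267 = €2.6973.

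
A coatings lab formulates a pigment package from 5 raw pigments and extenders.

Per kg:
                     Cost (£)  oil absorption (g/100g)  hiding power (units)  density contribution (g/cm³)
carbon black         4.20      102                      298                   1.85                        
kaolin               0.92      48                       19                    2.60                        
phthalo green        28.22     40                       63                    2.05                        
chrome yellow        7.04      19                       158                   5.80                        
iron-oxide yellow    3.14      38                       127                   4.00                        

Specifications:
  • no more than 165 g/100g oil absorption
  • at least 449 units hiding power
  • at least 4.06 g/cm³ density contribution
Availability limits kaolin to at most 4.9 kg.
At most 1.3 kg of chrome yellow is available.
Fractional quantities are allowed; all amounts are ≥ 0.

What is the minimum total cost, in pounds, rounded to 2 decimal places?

£6.75

Treat it as an LP. Let x1 = kg of carbon black, x2 = kg of kaolin, x3 = kg of phthalo green, x4 = kg of chrome yellow, x5 = kg of iron-oxide yellow.
Minimise 4.2x1 + 0.92x2 + 28.22x3 + 7.04x4 + 3.14x5 subject to:
  102x1 + 48x2 + 40x3 + 19x4 + 38x5 ≤ 165   (oil absorption)
  298x1 + 19x2 + 63x3 + 158x4 + 127x5 ≥ 449   (hiding power)
  1.85x1 + 2.6x2 + 2.05x3 + 5.8x4 + 4x5 ≥ 4.06   (density contribution)
  x2 ≤ 4.9
  x4 ≤ 1.3
  x1, x2, x3, x4, x5 ≥ 0.
At the optimum only carbon black, kaolin, iron-oxide yellow are positive (phthalo green, chrome yellow = 0). The oil absorption, hiding power, density contribution requirements are met with equality.
Optimal quantities: carbon black = 1.416 kg, kaolin = 0.2949 kg, iron-oxide yellow = 0.1684 kg.
Total cost: 4.2·1.416 + 0.92·0.2949 + 3.14·0.1684 = 6.7473.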